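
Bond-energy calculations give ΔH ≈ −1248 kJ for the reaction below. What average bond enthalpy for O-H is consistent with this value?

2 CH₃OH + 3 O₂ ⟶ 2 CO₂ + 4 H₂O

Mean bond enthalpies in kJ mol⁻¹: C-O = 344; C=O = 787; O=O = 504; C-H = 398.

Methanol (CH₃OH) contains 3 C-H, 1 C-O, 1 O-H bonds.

D(O-H) ≈ 448 kJ/mol

Let D be the O-H bond energy.
Σ(broken) = 6×398 + 2×344 + 2×D + 3×504 = 4588 + 2D
Σ(formed) = 4×787 + 8×D = 3148 + 8D
ΔH = Σ(broken) − Σ(formed) = (4588 + 2D) − (3148 + 8D) = +1440 − 6D
Setting this equal to −1248 kJ gives 6D = 2688, so D = 448 kJ/mol.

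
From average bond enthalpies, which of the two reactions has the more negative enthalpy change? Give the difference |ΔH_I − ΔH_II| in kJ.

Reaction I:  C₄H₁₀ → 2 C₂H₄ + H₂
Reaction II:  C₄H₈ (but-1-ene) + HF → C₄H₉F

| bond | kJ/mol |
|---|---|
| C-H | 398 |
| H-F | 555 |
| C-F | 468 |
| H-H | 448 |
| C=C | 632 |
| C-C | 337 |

Reaction I:
  Bonds broken (reactants):
    C-C: 3 × 337 = 1011
    C-H: 10 × 398 = 3980
    Σ(broken) = 4991 kJ
  Bonds formed (products):
    C-H: 8 × 398 = 3184
    C=C: 2 × 632 = 1264
    H-H: 1 × 448 = 448
    Σ(formed) = 4896 kJ
  ΔH_I = 4991 − 4896 = +95 kJ
Reaction II:
  Bonds broken (reactants):
    C-C: 2 × 337 = 674
    C-H: 8 × 398 = 3184
    C=C: 1 × 632 = 632
    H-F: 1 × 555 = 555
    Σ(broken) = 5045 kJ
  Bonds formed (products):
    C-C: 3 × 337 = 1011
    C-F: 1 × 468 = 468
    C-H: 9 × 398 = 3582
    Σ(formed) = 5061 kJ
  ΔH_II = 5045 − 5061 = −16 kJ
ΔH_I − ΔH_II = +111 kJ, so reaction II has the more negative ΔH; |ΔH_I − ΔH_II| = 111 kJ.

Reaction II, by 111 kJ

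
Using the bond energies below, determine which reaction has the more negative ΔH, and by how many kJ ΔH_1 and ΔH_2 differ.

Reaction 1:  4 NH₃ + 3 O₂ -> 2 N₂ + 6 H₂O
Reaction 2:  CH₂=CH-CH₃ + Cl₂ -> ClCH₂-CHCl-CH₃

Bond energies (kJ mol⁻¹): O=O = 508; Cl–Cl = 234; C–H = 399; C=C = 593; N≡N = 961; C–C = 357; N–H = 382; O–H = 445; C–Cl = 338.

Reaction 1, by 948 kJ

Reaction 1:
  Bonds broken (reactants):
    N–H: 12 × 382 = 4584
    O=O: 3 × 508 = 1524
    Σ(broken) = 6108 kJ
  Bonds formed (products):
    N≡N: 2 × 961 = 1922
    O–H: 12 × 445 = 5340
    Σ(formed) = 7262 kJ
  ΔH_1 = 6108 − 7262 = −1154 kJ
Reaction 2:
  Bonds broken (reactants):
    C–C: 1 × 357 = 357
    C–H: 6 × 399 = 2394
    C=C: 1 × 593 = 593
    Cl–Cl: 1 × 234 = 234
    Σ(broken) = 3578 kJ
  Bonds formed (products):
    C–C: 2 × 357 = 714
    C–Cl: 2 × 338 = 676
    C–H: 6 × 399 = 2394
    Σ(formed) = 3784 kJ
  ΔH_2 = 3578 − 3784 = −206 kJ
ΔH_1 − ΔH_2 = −948 kJ, so reaction 1 has the more negative ΔH; |ΔH_1 − ΔH_2| = 948 kJ.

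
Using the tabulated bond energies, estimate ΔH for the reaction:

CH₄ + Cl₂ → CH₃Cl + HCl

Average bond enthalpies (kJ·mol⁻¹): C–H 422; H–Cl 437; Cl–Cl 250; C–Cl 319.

ΔH ≈ −84 kJ

Bonds broken (reactants):
  C–H: 4 × 422 = 1688
  Cl–Cl: 1 × 250 = 250
  Σ(broken) = 1938 kJ
Bonds formed (products):
  C–Cl: 1 × 319 = 319
  C–H: 3 × 422 = 1266
  H–Cl: 1 × 437 = 437
  Σ(formed) = 2022 kJ
ΔH = Σ(broken) − Σ(formed) = 1938 − 2022 = −84 kJ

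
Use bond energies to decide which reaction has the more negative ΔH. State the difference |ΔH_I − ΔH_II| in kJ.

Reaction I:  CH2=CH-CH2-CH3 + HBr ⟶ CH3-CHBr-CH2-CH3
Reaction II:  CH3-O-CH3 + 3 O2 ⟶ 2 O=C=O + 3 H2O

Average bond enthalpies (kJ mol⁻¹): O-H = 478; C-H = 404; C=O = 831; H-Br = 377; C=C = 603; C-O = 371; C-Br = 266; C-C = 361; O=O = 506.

Reaction I:
  Bonds broken (reactants):
    C-C: 2 × 361 = 722
    C-H: 8 × 404 = 3232
    C=C: 1 × 603 = 603
    H-Br: 1 × 377 = 377
    Σ(broken) = 4934 kJ
  Bonds formed (products):
    C-Br: 1 × 266 = 266
    C-C: 3 × 361 = 1083
    C-H: 9 × 404 = 3636
    Σ(formed) = 4985 kJ
  ΔH_I = 4934 − 4985 = −51 kJ
Reaction II:
  Bonds broken (reactants):
    C-H: 6 × 404 = 2424
    C-O: 2 × 371 = 742
    O=O: 3 × 506 = 1518
    Σ(broken) = 4684 kJ
  Bonds formed (products):
    C=O: 4 × 831 = 3324
    O-H: 6 × 478 = 2868
    Σ(formed) = 6192 kJ
  ΔH_II = 4684 − 6192 = −1508 kJ
ΔH_I − ΔH_II = +1457 kJ, so reaction II has the more negative ΔH; |ΔH_I − ΔH_II| = 1457 kJ.

Reaction II, by 1457 kJ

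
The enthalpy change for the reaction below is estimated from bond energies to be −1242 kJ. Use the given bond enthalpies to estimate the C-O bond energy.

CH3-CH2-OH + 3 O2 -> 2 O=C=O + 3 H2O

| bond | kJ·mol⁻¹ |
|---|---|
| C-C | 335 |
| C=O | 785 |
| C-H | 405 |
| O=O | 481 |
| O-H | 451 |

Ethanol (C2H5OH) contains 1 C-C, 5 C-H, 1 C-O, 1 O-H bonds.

Let D be the C-O bond energy.
Σ(broken) = 1×335 + 5×405 + 1×D + 1×451 + 3×481 = 4254 + D
Σ(formed) = 4×785 + 6×451 = 5846
ΔH = Σ(broken) − Σ(formed) = (4254 + D) − (5846) = −1592 + D
Setting this equal to −1242 kJ gives D = 350 kJ/mol.

D(C-O) ≈ 350 kJ/mol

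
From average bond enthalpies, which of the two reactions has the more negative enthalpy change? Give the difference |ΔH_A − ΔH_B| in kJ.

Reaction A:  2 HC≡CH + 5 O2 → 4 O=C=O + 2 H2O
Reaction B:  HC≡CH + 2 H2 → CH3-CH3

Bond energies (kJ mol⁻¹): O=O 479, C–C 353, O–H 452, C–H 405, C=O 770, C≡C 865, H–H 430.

Reaction A:
  Bonds broken (reactants):
    C≡C: 2 × 865 = 1730
    C–H: 4 × 405 = 1620
    O=O: 5 × 479 = 2395
    Σ(broken) = 5745 kJ
  Bonds formed (products):
    C=O: 8 × 770 = 6160
    O–H: 4 × 452 = 1808
    Σ(formed) = 7968 kJ
  ΔH_A = 5745 − 7968 = −2223 kJ
Reaction B:
  Bonds broken (reactants):
    C≡C: 1 × 865 = 865
    C–H: 2 × 405 = 810
    H–H: 2 × 430 = 860
    Σ(broken) = 2535 kJ
  Bonds formed (products):
    C–C: 1 × 353 = 353
    C–H: 6 × 405 = 2430
    Σ(formed) = 2783 kJ
  ΔH_B = 2535 − 2783 = −248 kJ
ΔH_A − ΔH_B = −1975 kJ, so reaction A has the more negative ΔH; |ΔH_A − ΔH_B| = 1975 kJ.

Reaction A, by 1975 kJ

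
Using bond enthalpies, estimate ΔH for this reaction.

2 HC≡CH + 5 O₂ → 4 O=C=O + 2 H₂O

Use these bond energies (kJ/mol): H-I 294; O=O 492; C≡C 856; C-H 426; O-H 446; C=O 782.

ΔH ≈ −2164 kJ

Bonds broken (reactants):
  C≡C: 2 × 856 = 1712
  C-H: 4 × 426 = 1704
  O=O: 5 × 492 = 2460
  Σ(broken) = 5876 kJ
Bonds formed (products):
  C=O: 8 × 782 = 6256
  O-H: 4 × 446 = 1784
  Σ(formed) = 8040 kJ
ΔH = Σ(broken) − Σ(formed) = 5876 − 8040 = −2164 kJ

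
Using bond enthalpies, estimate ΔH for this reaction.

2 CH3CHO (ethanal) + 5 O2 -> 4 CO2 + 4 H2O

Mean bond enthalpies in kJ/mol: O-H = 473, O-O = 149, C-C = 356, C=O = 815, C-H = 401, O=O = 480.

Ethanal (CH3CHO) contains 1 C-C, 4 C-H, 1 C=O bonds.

Bonds broken (reactants):
  C-C: 2 × 356 = 712
  C-H: 8 × 401 = 3208
  C=O: 2 × 815 = 1630
  O=O: 5 × 480 = 2400
  Σ(broken) = 7950 kJ
Bonds formed (products):
  C=O: 8 × 815 = 6520
  O-H: 8 × 473 = 3784
  Σ(formed) = 10304 kJ
ΔH = Σ(broken) − Σ(formed) = 7950 − 10304 = −2354 kJ

ΔH ≈ −2354 kJ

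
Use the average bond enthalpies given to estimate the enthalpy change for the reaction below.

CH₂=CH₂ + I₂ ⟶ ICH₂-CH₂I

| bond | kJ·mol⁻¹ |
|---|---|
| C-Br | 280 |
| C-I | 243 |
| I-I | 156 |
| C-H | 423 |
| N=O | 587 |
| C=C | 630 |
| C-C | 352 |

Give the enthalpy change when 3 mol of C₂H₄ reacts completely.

ΔH = −156 kJ

Bonds broken (reactants):
  C-H: 4 × 423 = 1692
  C=C: 1 × 630 = 630
  I-I: 1 × 156 = 156
  Σ(broken) = 2478 kJ
Bonds formed (products):
  C-C: 1 × 352 = 352
  C-H: 4 × 423 = 1692
  C-I: 2 × 243 = 486
  Σ(formed) = 2530 kJ
ΔH = Σ(broken) − Σ(formed) = 2478 − 2530 = −52 kJ
For 3× the reaction as written: 3 × (−52) = −156 kJ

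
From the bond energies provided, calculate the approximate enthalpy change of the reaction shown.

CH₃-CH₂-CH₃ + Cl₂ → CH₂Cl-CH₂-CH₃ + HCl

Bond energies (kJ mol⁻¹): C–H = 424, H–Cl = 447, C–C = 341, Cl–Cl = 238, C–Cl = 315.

Bonds broken (reactants):
  C–C: 2 × 341 = 682
  C–H: 8 × 424 = 3392
  Cl–Cl: 1 × 238 = 238
  Σ(broken) = 4312 kJ
Bonds formed (products):
  C–C: 2 × 341 = 682
  C–Cl: 1 × 315 = 315
  C–H: 7 × 424 = 2968
  H–Cl: 1 × 447 = 447
  Σ(formed) = 4412 kJ
ΔH = Σ(broken) − Σ(formed) = 4312 − 4412 = −100 kJ

ΔH ≈ −100 kJ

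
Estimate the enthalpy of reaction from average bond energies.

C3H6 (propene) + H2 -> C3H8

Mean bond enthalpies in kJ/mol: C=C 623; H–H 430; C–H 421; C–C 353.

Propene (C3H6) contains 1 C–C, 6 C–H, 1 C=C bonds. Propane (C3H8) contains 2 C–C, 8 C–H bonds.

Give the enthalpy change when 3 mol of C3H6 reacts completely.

Bonds broken (reactants):
  C–C: 1 × 353 = 353
  C–H: 6 × 421 = 2526
  C=C: 1 × 623 = 623
  H–H: 1 × 430 = 430
  Σ(broken) = 3932 kJ
Bonds formed (products):
  C–C: 2 × 353 = 706
  C–H: 8 × 421 = 3368
  Σ(formed) = 4074 kJ
ΔH = Σ(broken) − Σ(formed) = 3932 − 4074 = −142 kJ
For 3× the reaction as written: 3 × (−142) = −426 kJ

ΔH = −426 kJ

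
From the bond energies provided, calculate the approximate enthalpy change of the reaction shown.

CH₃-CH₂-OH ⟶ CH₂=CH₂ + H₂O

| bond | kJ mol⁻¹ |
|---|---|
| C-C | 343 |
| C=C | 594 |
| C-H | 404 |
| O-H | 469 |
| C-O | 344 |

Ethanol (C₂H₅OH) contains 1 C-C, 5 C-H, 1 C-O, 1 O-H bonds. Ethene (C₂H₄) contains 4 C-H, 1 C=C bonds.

ΔH ≈ +28 kJ

Bonds broken (reactants):
  C-C: 1 × 343 = 343
  C-H: 5 × 404 = 2020
  C-O: 1 × 344 = 344
  O-H: 1 × 469 = 469
  Σ(broken) = 3176 kJ
Bonds formed (products):
  C-H: 4 × 404 = 1616
  C=C: 1 × 594 = 594
  O-H: 2 × 469 = 938
  Σ(formed) = 3148 kJ
ΔH = Σ(broken) − Σ(formed) = 3176 − 3148 = +28 kJ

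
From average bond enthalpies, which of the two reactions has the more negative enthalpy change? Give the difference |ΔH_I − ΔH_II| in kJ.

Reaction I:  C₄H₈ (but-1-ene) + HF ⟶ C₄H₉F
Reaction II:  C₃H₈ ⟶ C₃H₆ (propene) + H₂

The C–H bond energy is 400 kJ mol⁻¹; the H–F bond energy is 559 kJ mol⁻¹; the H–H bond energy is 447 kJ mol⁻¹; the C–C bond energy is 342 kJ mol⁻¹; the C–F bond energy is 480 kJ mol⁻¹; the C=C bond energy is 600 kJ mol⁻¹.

Reaction I:
  Bonds broken (reactants):
    C–C: 2 × 342 = 684
    C–H: 8 × 400 = 3200
    C=C: 1 × 600 = 600
    H–F: 1 × 559 = 559
    Σ(broken) = 5043 kJ
  Bonds formed (products):
    C–C: 3 × 342 = 1026
    C–F: 1 × 480 = 480
    C–H: 9 × 400 = 3600
    Σ(formed) = 5106 kJ
  ΔH_I = 5043 − 5106 = −63 kJ
Reaction II:
  Bonds broken (reactants):
    C–C: 2 × 342 = 684
    C–H: 8 × 400 = 3200
    Σ(broken) = 3884 kJ
  Bonds formed (products):
    C–C: 1 × 342 = 342
    C–H: 6 × 400 = 2400
    C=C: 1 × 600 = 600
    H–H: 1 × 447 = 447
    Σ(formed) = 3789 kJ
  ΔH_II = 3884 − 3789 = +95 kJ
ΔH_I − ΔH_II = −158 kJ, so reaction I has the more negative ΔH; |ΔH_I − ΔH_II| = 158 kJ.

Reaction I, by 158 kJ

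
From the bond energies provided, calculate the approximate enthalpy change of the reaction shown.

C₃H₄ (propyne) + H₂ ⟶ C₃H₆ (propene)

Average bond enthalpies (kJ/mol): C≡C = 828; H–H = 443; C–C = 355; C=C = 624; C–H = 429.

Bonds broken (reactants):
  C≡C: 1 × 828 = 828
  C–C: 1 × 355 = 355
  C–H: 4 × 429 = 1716
  H–H: 1 × 443 = 443
  Σ(broken) = 3342 kJ
Bonds formed (products):
  C–C: 1 × 355 = 355
  C–H: 6 × 429 = 2574
  C=C: 1 × 624 = 624
  Σ(formed) = 3553 kJ
ΔH = Σ(broken) − Σ(formed) = 3342 − 3553 = −211 kJ

ΔH ≈ −211 kJ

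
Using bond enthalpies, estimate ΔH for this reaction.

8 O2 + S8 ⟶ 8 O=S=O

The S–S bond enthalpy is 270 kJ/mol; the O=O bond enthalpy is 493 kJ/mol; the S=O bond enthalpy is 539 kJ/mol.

Bonds broken (reactants):
  O=O: 8 × 493 = 3944
  S–S: 8 × 270 = 2160
  Σ(broken) = 6104 kJ
Bonds formed (products):
  S=O: 16 × 539 = 8624
  Σ(formed) = 8624 kJ
ΔH = Σ(broken) − Σ(formed) = 6104 − 8624 = −2520 kJ

ΔH ≈ −2520 kJ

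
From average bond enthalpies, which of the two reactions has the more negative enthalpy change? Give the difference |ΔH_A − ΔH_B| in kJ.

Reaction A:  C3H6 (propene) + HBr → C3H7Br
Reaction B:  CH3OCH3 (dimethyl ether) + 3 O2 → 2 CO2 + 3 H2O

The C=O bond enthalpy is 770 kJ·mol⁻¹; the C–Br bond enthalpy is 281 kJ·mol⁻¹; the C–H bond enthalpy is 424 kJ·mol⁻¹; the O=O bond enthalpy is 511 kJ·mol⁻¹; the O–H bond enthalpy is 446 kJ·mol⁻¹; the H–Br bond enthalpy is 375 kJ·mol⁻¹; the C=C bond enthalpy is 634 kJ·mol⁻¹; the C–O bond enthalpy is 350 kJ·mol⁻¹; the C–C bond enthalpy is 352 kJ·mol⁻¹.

Reaction A:
  Bonds broken (reactants):
    C–C: 1 × 352 = 352
    C–H: 6 × 424 = 2544
    C=C: 1 × 634 = 634
    H–Br: 1 × 375 = 375
    Σ(broken) = 3905 kJ
  Bonds formed (products):
    C–Br: 1 × 281 = 281
    C–C: 2 × 352 = 704
    C–H: 7 × 424 = 2968
    Σ(formed) = 3953 kJ
  ΔH_A = 3905 − 3953 = −48 kJ
Reaction B:
  Bonds broken (reactants):
    C–H: 6 × 424 = 2544
    C–O: 2 × 350 = 700
    O=O: 3 × 511 = 1533
    Σ(broken) = 4777 kJ
  Bonds formed (products):
    C=O: 4 × 770 = 3080
    O–H: 6 × 446 = 2676
    Σ(formed) = 5756 kJ
  ΔH_B = 4777 − 5756 = −979 kJ
ΔH_A − ΔH_B = +931 kJ, so reaction B has the more negative ΔH; |ΔH_A − ΔH_B| = 931 kJ.

Reaction B, by 931 kJ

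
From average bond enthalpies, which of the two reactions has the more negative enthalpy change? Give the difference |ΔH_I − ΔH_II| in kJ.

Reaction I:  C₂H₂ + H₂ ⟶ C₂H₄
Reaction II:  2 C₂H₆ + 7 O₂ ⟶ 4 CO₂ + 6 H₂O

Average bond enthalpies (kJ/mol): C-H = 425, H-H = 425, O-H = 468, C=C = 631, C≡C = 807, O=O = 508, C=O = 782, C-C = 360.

Reaction I:
  Bonds broken (reactants):
    C≡C: 1 × 807 = 807
    C-H: 2 × 425 = 850
    H-H: 1 × 425 = 425
    Σ(broken) = 2082 kJ
  Bonds formed (products):
    C-H: 4 × 425 = 1700
    C=C: 1 × 631 = 631
    Σ(formed) = 2331 kJ
  ΔH_I = 2082 − 2331 = −249 kJ
Reaction II:
  Bonds broken (reactants):
    C-C: 2 × 360 = 720
    C-H: 12 × 425 = 5100
    O=O: 7 × 508 = 3556
    Σ(broken) = 9376 kJ
  Bonds formed (products):
    C=O: 8 × 782 = 6256
    O-H: 12 × 468 = 5616
    Σ(formed) = 11872 kJ
  ΔH_II = 9376 − 11872 = −2496 kJ
ΔH_I − ΔH_II = +2247 kJ, so reaction II has the more negative ΔH; |ΔH_I − ΔH_II| = 2247 kJ.

Reaction II, by 2247 kJ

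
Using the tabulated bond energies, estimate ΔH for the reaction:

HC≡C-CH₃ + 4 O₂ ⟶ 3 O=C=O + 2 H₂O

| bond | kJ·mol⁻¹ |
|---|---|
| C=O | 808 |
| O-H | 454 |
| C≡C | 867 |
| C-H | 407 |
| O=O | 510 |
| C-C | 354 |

Bonds broken (reactants):
  C≡C: 1 × 867 = 867
  C-C: 1 × 354 = 354
  C-H: 4 × 407 = 1628
  O=O: 4 × 510 = 2040
  Σ(broken) = 4889 kJ
Bonds formed (products):
  C=O: 6 × 808 = 4848
  O-H: 4 × 454 = 1816
  Σ(formed) = 6664 kJ
ΔH = Σ(broken) − Σ(formed) = 4889 − 6664 = −1775 kJ

ΔH ≈ −1775 kJ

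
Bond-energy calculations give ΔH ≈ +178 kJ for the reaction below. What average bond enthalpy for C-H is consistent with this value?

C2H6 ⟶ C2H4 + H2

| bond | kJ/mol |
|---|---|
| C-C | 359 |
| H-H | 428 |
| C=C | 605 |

D(C-H) ≈ 426 kJ/mol

Let D be the C-H bond energy.
Σ(broken) = 1×359 + 6×D = 359 + 6D
Σ(formed) = 4×D + 1×605 + 1×428 = 1033 + 4D
ΔH = Σ(broken) − Σ(formed) = (359 + 6D) − (1033 + 4D) = −674 + 2D
Setting this equal to +178 kJ gives 2D = 852, so D = 426 kJ/mol.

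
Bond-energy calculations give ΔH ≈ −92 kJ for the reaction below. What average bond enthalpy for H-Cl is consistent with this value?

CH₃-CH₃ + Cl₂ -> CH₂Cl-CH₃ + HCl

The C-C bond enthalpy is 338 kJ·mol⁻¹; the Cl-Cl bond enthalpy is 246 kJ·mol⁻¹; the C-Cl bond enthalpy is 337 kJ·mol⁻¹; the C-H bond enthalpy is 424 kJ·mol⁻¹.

D(H-Cl) ≈ 425 kJ/mol

Let D be the H-Cl bond energy.
Σ(broken) = 1×338 + 6×424 + 1×246 = 3128
Σ(formed) = 1×338 + 1×337 + 5×424 + 1×D = 2795 + D
ΔH = Σ(broken) − Σ(formed) = (3128) − (2795 + D) = +333 − D
Setting this equal to −92 kJ gives D = 425 kJ/mol.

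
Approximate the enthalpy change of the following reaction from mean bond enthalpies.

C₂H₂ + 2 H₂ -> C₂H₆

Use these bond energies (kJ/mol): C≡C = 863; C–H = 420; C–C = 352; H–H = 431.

ΔH ≈ −307 kJ

Bonds broken (reactants):
  C≡C: 1 × 863 = 863
  C–H: 2 × 420 = 840
  H–H: 2 × 431 = 862
  Σ(broken) = 2565 kJ
Bonds formed (products):
  C–C: 1 × 352 = 352
  C–H: 6 × 420 = 2520
  Σ(formed) = 2872 kJ
ΔH = Σ(broken) − Σ(formed) = 2565 − 2872 = −307 kJ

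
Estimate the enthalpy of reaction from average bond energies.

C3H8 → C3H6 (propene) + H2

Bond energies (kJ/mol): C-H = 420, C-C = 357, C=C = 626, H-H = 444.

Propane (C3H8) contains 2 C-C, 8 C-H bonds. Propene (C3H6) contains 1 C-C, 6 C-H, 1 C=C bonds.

ΔH ≈ +127 kJ

Bonds broken (reactants):
  C-C: 2 × 357 = 714
  C-H: 8 × 420 = 3360
  Σ(broken) = 4074 kJ
Bonds formed (products):
  C-C: 1 × 357 = 357
  C-H: 6 × 420 = 2520
  C=C: 1 × 626 = 626
  H-H: 1 × 444 = 444
  Σ(formed) = 3947 kJ
ΔH = Σ(broken) − Σ(formed) = 4074 − 3947 = +127 kJ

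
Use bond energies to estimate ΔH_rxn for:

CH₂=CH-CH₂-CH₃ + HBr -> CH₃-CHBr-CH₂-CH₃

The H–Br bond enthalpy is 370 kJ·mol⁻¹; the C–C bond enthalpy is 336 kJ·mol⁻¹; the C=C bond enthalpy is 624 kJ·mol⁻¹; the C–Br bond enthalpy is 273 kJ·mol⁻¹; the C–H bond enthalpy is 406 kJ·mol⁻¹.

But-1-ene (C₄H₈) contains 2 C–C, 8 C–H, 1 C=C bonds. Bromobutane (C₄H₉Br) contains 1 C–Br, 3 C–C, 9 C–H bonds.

ΔH ≈ −21 kJ

Bonds broken (reactants):
  C–C: 2 × 336 = 672
  C–H: 8 × 406 = 3248
  C=C: 1 × 624 = 624
  H–Br: 1 × 370 = 370
  Σ(broken) = 4914 kJ
Bonds formed (products):
  C–Br: 1 × 273 = 273
  C–C: 3 × 336 = 1008
  C–H: 9 × 406 = 3654
  Σ(formed) = 4935 kJ
ΔH = Σ(broken) − Σ(formed) = 4914 − 4935 = −21 kJ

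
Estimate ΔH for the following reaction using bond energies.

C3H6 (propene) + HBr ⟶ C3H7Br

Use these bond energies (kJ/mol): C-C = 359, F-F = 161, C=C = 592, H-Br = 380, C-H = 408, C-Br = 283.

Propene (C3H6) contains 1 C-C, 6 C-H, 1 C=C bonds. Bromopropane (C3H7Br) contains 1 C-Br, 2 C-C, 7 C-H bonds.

ΔH ≈ −78 kJ

Bonds broken (reactants):
  C-C: 1 × 359 = 359
  C-H: 6 × 408 = 2448
  C=C: 1 × 592 = 592
  H-Br: 1 × 380 = 380
  Σ(broken) = 3779 kJ
Bonds formed (products):
  C-Br: 1 × 283 = 283
  C-C: 2 × 359 = 718
  C-H: 7 × 408 = 2856
  Σ(formed) = 3857 kJ
ΔH = Σ(broken) − Σ(formed) = 3779 − 3857 = −78 kJ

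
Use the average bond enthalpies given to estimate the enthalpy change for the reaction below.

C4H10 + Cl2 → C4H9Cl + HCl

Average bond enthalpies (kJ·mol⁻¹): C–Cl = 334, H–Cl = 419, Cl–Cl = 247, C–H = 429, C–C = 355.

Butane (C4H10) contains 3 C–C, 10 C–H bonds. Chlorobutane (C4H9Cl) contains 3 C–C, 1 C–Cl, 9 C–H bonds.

Bonds broken (reactants):
  C–C: 3 × 355 = 1065
  C–H: 10 × 429 = 4290
  Cl–Cl: 1 × 247 = 247
  Σ(broken) = 5602 kJ
Bonds formed (products):
  C–C: 3 × 355 = 1065
  C–Cl: 1 × 334 = 334
  C–H: 9 × 429 = 3861
  H–Cl: 1 × 419 = 419
  Σ(formed) = 5679 kJ
ΔH = Σ(broken) − Σ(formed) = 5602 − 5679 = −77 kJ

ΔH ≈ −77 kJ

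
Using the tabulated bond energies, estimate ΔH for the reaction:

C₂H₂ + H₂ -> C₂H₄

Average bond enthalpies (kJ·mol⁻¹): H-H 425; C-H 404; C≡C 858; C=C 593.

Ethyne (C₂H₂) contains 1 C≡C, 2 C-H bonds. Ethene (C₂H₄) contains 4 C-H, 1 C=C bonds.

ΔH ≈ −118 kJ

Bonds broken (reactants):
  C≡C: 1 × 858 = 858
  C-H: 2 × 404 = 808
  H-H: 1 × 425 = 425
  Σ(broken) = 2091 kJ
Bonds formed (products):
  C-H: 4 × 404 = 1616
  C=C: 1 × 593 = 593
  Σ(formed) = 2209 kJ
ΔH = Σ(broken) − Σ(formed) = 2091 − 2209 = −118 kJ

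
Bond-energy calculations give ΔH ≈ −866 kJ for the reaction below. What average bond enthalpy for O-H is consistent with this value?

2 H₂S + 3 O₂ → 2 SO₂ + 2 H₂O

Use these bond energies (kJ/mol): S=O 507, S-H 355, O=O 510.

D(O-H) ≈ 447 kJ/mol

Let D be the O-H bond energy.
Σ(broken) = 3×510 + 4×355 = 2950
Σ(formed) = 4×D + 4×507 = 2028 + 4D
ΔH = Σ(broken) − Σ(formed) = (2950) − (2028 + 4D) = +922 − 4D
Setting this equal to −866 kJ gives 4D = 1788, so D = 447 kJ/mol.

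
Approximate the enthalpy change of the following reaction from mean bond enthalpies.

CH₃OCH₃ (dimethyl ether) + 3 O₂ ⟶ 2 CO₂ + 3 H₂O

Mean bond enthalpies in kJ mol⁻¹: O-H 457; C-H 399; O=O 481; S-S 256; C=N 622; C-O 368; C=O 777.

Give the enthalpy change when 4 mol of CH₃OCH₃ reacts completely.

ΔH = −5108 kJ

Bonds broken (reactants):
  C-H: 6 × 399 = 2394
  C-O: 2 × 368 = 736
  O=O: 3 × 481 = 1443
  Σ(broken) = 4573 kJ
Bonds formed (products):
  C=O: 4 × 777 = 3108
  O-H: 6 × 457 = 2742
  Σ(formed) = 5850 kJ
ΔH = Σ(broken) − Σ(formed) = 4573 − 5850 = −1277 kJ
For 4× the reaction as written: 4 × (−1277) = −5108 kJ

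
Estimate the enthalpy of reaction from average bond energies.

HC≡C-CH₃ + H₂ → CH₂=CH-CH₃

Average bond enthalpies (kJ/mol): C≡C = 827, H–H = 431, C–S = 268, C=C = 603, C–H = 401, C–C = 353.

Bonds broken (reactants):
  C≡C: 1 × 827 = 827
  C–C: 1 × 353 = 353
  C–H: 4 × 401 = 1604
  H–H: 1 × 431 = 431
  Σ(broken) = 3215 kJ
Bonds formed (products):
  C–C: 1 × 353 = 353
  C–H: 6 × 401 = 2406
  C=C: 1 × 603 = 603
  Σ(formed) = 3362 kJ
ΔH = Σ(broken) − Σ(formed) = 3215 − 3362 = −147 kJ

ΔH ≈ −147 kJ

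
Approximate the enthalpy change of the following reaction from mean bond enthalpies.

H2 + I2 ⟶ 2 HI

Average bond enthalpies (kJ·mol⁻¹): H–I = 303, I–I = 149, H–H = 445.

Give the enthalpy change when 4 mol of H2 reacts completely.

Bonds broken (reactants):
  H–H: 1 × 445 = 445
  I–I: 1 × 149 = 149
  Σ(broken) = 594 kJ
Bonds formed (products):
  H–I: 2 × 303 = 606
  Σ(formed) = 606 kJ
ΔH = Σ(broken) − Σ(formed) = 594 − 606 = −12 kJ
For 4× the reaction as written: 4 × (−12) = −48 kJ

ΔH = −48 kJ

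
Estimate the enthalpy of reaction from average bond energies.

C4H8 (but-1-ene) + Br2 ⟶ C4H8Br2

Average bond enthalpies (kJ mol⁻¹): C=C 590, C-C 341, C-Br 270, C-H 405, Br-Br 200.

Bonds broken (reactants):
  Br-Br: 1 × 200 = 200
  C-C: 2 × 341 = 682
  C-H: 8 × 405 = 3240
  C=C: 1 × 590 = 590
  Σ(broken) = 4712 kJ
Bonds formed (products):
  C-Br: 2 × 270 = 540
  C-C: 3 × 341 = 1023
  C-H: 8 × 405 = 3240
  Σ(formed) = 4803 kJ
ΔH = Σ(broken) − Σ(formed) = 4712 − 4803 = −91 kJ

ΔH ≈ −91 kJ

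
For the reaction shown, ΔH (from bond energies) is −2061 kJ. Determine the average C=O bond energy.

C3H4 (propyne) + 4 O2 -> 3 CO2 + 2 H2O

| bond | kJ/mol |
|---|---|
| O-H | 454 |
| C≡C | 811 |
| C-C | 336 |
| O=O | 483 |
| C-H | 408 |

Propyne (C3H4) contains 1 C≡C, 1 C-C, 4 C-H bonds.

D(C=O) ≈ 826 kJ/mol

Let D be the C=O bond energy.
Σ(broken) = 1×811 + 1×336 + 4×408 + 4×483 = 4711
Σ(formed) = 6×D + 4×454 = 1816 + 6D
ΔH = Σ(broken) − Σ(formed) = (4711) − (1816 + 6D) = +2895 − 6D
Setting this equal to −2061 kJ gives 6D = 4956, so D = 826 kJ/mol.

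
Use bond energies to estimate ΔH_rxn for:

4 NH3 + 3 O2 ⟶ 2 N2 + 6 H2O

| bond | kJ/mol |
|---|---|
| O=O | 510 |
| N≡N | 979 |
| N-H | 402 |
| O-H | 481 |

ΔH ≈ −1376 kJ

Bonds broken (reactants):
  N-H: 12 × 402 = 4824
  O=O: 3 × 510 = 1530
  Σ(broken) = 6354 kJ
Bonds formed (products):
  N≡N: 2 × 979 = 1958
  O-H: 12 × 481 = 5772
  Σ(formed) = 7730 kJ
ΔH = Σ(broken) − Σ(formed) = 6354 − 7730 = −1376 kJ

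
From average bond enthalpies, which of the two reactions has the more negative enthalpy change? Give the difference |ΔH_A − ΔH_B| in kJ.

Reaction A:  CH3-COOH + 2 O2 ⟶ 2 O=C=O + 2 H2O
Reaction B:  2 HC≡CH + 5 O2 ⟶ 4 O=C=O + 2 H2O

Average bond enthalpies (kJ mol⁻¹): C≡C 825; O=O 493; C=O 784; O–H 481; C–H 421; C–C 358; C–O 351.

Reaction B, by 1560 kJ

Reaction A:
  Bonds broken (reactants):
    C–C: 1 × 358 = 358
    C–H: 3 × 421 = 1263
    C–O: 1 × 351 = 351
    C=O: 1 × 784 = 784
    O–H: 1 × 481 = 481
    O=O: 2 × 493 = 986
    Σ(broken) = 4223 kJ
  Bonds formed (products):
    C=O: 4 × 784 = 3136
    O–H: 4 × 481 = 1924
    Σ(formed) = 5060 kJ
  ΔH_A = 4223 − 5060 = −837 kJ
Reaction B:
  Bonds broken (reactants):
    C≡C: 2 × 825 = 1650
    C–H: 4 × 421 = 1684
    O=O: 5 × 493 = 2465
    Σ(broken) = 5799 kJ
  Bonds formed (products):
    C=O: 8 × 784 = 6272
    O–H: 4 × 481 = 1924
    Σ(formed) = 8196 kJ
  ΔH_B = 5799 − 8196 = −2397 kJ
ΔH_A − ΔH_B = +1560 kJ, so reaction B has the more negative ΔH; |ΔH_A − ΔH_B| = 1560 kJ.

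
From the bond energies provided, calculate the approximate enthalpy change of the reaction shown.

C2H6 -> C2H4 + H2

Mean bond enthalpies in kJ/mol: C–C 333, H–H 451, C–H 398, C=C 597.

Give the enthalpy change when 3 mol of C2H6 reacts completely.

Bonds broken (reactants):
  C–C: 1 × 333 = 333
  C–H: 6 × 398 = 2388
  Σ(broken) = 2721 kJ
Bonds formed (products):
  C–H: 4 × 398 = 1592
  C=C: 1 × 597 = 597
  H–H: 1 × 451 = 451
  Σ(formed) = 2640 kJ
ΔH = Σ(broken) − Σ(formed) = 2721 − 2640 = +81 kJ
For 3× the reaction as written: 3 × (+81) = +243 kJ

ΔH = +243 kJ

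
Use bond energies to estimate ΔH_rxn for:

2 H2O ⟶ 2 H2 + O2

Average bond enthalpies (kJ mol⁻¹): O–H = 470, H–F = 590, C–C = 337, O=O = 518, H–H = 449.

ΔH ≈ +464 kJ

Bonds broken (reactants):
  O–H: 4 × 470 = 1880
  Σ(broken) = 1880 kJ
Bonds formed (products):
  H–H: 2 × 449 = 898
  O=O: 1 × 518 = 518
  Σ(formed) = 1416 kJ
ΔH = Σ(broken) − Σ(formed) = 1880 − 1416 = +464 kJ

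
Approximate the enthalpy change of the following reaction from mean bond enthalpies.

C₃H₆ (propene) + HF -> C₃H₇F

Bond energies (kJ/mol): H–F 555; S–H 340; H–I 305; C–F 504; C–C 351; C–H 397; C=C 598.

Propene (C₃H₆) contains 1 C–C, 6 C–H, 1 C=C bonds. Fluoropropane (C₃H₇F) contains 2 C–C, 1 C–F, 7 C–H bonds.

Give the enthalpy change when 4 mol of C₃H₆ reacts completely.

ΔH = −396 kJ

Bonds broken (reactants):
  C–C: 1 × 351 = 351
  C–H: 6 × 397 = 2382
  C=C: 1 × 598 = 598
  H–F: 1 × 555 = 555
  Σ(broken) = 3886 kJ
Bonds formed (products):
  C–C: 2 × 351 = 702
  C–F: 1 × 504 = 504
  C–H: 7 × 397 = 2779
  Σ(formed) = 3985 kJ
ΔH = Σ(broken) − Σ(formed) = 3886 − 3985 = −99 kJ
For 4× the reaction as written: 4 × (−99) = −396 kJ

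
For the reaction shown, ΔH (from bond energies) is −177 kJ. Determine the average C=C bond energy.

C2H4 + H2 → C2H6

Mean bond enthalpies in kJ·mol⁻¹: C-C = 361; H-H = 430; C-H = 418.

Let D be the C=C bond energy.
Σ(broken) = 4×418 + 1×D + 1×430 = 2102 + D
Σ(formed) = 1×361 + 6×418 = 2869
ΔH = Σ(broken) − Σ(formed) = (2102 + D) − (2869) = −767 + D
Setting this equal to −177 kJ gives D = 590 kJ/mol.

D(C=C) ≈ 590 kJ/mol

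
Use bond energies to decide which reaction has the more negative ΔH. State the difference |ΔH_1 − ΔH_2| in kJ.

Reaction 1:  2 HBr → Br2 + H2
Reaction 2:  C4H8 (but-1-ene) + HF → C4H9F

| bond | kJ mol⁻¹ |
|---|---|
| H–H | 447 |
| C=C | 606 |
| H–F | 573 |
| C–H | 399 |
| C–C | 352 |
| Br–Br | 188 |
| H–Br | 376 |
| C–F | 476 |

Reaction 2, by 165 kJ

Reaction 1:
  Bonds broken (reactants):
    H–Br: 2 × 376 = 752
    Σ(broken) = 752 kJ
  Bonds formed (products):
    Br–Br: 1 × 188 = 188
    H–H: 1 × 447 = 447
    Σ(formed) = 635 kJ
  ΔH_1 = 752 − 635 = +117 kJ
Reaction 2:
  Bonds broken (reactants):
    C–C: 2 × 352 = 704
    C–H: 8 × 399 = 3192
    C=C: 1 × 606 = 606
    H–F: 1 × 573 = 573
    Σ(broken) = 5075 kJ
  Bonds formed (products):
    C–C: 3 × 352 = 1056
    C–F: 1 × 476 = 476
    C–H: 9 × 399 = 3591
    Σ(formed) = 5123 kJ
  ΔH_2 = 5075 − 5123 = −48 kJ
ΔH_1 − ΔH_2 = +165 kJ, so reaction 2 has the more negative ΔH; |ΔH_1 − ΔH_2| = 165 kJ.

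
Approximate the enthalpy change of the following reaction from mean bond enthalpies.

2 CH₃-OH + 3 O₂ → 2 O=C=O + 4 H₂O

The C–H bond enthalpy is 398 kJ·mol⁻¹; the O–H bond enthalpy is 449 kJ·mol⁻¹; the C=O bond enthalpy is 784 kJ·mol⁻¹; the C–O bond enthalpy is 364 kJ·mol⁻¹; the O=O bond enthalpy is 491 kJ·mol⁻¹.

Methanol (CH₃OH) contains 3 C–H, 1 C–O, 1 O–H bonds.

ΔH ≈ −1241 kJ

Bonds broken (reactants):
  C–H: 6 × 398 = 2388
  C–O: 2 × 364 = 728
  O–H: 2 × 449 = 898
  O=O: 3 × 491 = 1473
  Σ(broken) = 5487 kJ
Bonds formed (products):
  C=O: 4 × 784 = 3136
  O–H: 8 × 449 = 3592
  Σ(formed) = 6728 kJ
ΔH = Σ(broken) − Σ(formed) = 5487 − 6728 = −1241 kJ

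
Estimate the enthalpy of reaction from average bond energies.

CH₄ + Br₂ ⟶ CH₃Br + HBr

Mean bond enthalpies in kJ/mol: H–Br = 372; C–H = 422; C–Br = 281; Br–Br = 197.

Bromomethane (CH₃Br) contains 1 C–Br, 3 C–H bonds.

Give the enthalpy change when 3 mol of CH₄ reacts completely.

Bonds broken (reactants):
  Br–Br: 1 × 197 = 197
  C–H: 4 × 422 = 1688
  Σ(broken) = 1885 kJ
Bonds formed (products):
  C–Br: 1 × 281 = 281
  C–H: 3 × 422 = 1266
  H–Br: 1 × 372 = 372
  Σ(formed) = 1919 kJ
ΔH = Σ(broken) − Σ(formed) = 1885 − 1919 = −34 kJ
For 3× the reaction as written: 3 × (−34) = −102 kJ

ΔH = −102 kJ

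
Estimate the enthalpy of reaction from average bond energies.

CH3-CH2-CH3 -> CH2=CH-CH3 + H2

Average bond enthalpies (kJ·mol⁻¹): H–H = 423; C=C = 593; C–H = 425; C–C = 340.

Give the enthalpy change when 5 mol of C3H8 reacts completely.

Bonds broken (reactants):
  C–C: 2 × 340 = 680
  C–H: 8 × 425 = 3400
  Σ(broken) = 4080 kJ
Bonds formed (products):
  C–C: 1 × 340 = 340
  C–H: 6 × 425 = 2550
  C=C: 1 × 593 = 593
  H–H: 1 × 423 = 423
  Σ(formed) = 3906 kJ
ΔH = Σ(broken) − Σ(formed) = 4080 − 3906 = +174 kJ
For 5× the reaction as written: 5 × (+174) = +870 kJ

ΔH = +870 kJ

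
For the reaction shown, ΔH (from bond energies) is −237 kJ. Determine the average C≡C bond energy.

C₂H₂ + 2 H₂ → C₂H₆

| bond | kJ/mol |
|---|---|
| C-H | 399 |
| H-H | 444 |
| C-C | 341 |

Let D be the C≡C bond energy.
Σ(broken) = 1×D + 2×399 + 2×444 = 1686 + D
Σ(formed) = 1×341 + 6×399 = 2735
ΔH = Σ(broken) − Σ(formed) = (1686 + D) − (2735) = −1049 + D
Setting this equal to −237 kJ gives D = 812 kJ/mol.

D(C≡C) ≈ 812 kJ/mol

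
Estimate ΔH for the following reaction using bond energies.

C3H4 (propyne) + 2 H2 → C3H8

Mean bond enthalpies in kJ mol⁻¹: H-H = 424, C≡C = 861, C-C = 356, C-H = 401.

ΔH ≈ −251 kJ

Bonds broken (reactants):
  C≡C: 1 × 861 = 861
  C-C: 1 × 356 = 356
  C-H: 4 × 401 = 1604
  H-H: 2 × 424 = 848
  Σ(broken) = 3669 kJ
Bonds formed (products):
  C-C: 2 × 356 = 712
  C-H: 8 × 401 = 3208
  Σ(formed) = 3920 kJ
ΔH = Σ(broken) − Σ(formed) = 3669 − 3920 = −251 kJ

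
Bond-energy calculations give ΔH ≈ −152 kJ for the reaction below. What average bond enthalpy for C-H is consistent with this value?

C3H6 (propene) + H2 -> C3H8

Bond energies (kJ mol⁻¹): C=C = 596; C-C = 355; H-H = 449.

Let D be the C-H bond energy.
Σ(broken) = 1×355 + 6×D + 1×596 + 1×449 = 1400 + 6D
Σ(formed) = 2×355 + 8×D = 710 + 8D
ΔH = Σ(broken) − Σ(formed) = (1400 + 6D) − (710 + 8D) = +690 − 2D
Setting this equal to −152 kJ gives 2D = 842, so D = 421 kJ/mol.

D(C-H) ≈ 421 kJ/mol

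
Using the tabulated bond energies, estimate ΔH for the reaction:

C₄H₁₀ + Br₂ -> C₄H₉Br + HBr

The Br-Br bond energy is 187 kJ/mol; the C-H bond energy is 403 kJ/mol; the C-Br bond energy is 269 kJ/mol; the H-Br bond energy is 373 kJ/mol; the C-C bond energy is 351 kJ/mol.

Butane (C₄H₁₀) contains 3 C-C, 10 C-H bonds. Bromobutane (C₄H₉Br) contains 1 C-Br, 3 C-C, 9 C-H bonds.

ΔH ≈ −52 kJ

Bonds broken (reactants):
  Br-Br: 1 × 187 = 187
  C-C: 3 × 351 = 1053
  C-H: 10 × 403 = 4030
  Σ(broken) = 5270 kJ
Bonds formed (products):
  C-Br: 1 × 269 = 269
  C-C: 3 × 351 = 1053
  C-H: 9 × 403 = 3627
  H-Br: 1 × 373 = 373
  Σ(formed) = 5322 kJ
ΔH = Σ(broken) − Σ(formed) = 5270 − 5322 = −52 kJ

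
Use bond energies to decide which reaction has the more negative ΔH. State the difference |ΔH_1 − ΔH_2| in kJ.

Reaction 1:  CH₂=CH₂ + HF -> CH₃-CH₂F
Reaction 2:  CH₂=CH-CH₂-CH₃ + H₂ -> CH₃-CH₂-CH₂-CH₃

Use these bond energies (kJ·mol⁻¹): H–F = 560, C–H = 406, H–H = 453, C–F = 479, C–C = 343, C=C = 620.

Reaction 2, by 34 kJ

Reaction 1:
  Bonds broken (reactants):
    C–H: 4 × 406 = 1624
    C=C: 1 × 620 = 620
    H–F: 1 × 560 = 560
    Σ(broken) = 2804 kJ
  Bonds formed (products):
    C–C: 1 × 343 = 343
    C–F: 1 × 479 = 479
    C–H: 5 × 406 = 2030
    Σ(formed) = 2852 kJ
  ΔH_1 = 2804 − 2852 = −48 kJ
Reaction 2:
  Bonds broken (reactants):
    C–C: 2 × 343 = 686
    C–H: 8 × 406 = 3248
    C=C: 1 × 620 = 620
    H–H: 1 × 453 = 453
    Σ(broken) = 5007 kJ
  Bonds formed (products):
    C–C: 3 × 343 = 1029
    C–H: 10 × 406 = 4060
    Σ(formed) = 5089 kJ
  ΔH_2 = 5007 − 5089 = −82 kJ
ΔH_1 − ΔH_2 = +34 kJ, so reaction 2 has the more negative ΔH; |ΔH_1 − ΔH_2| = 34 kJ.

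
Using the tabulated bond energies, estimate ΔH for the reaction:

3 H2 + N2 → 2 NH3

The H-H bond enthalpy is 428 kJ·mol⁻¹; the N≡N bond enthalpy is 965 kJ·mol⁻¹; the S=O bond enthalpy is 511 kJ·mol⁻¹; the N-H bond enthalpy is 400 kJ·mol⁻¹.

Bonds broken (reactants):
  H-H: 3 × 428 = 1284
  N≡N: 1 × 965 = 965
  Σ(broken) = 2249 kJ
Bonds formed (products):
  N-H: 6 × 400 = 2400
  Σ(formed) = 2400 kJ
ΔH = Σ(broken) − Σ(formed) = 2249 − 2400 = −151 kJ

ΔH ≈ −151 kJ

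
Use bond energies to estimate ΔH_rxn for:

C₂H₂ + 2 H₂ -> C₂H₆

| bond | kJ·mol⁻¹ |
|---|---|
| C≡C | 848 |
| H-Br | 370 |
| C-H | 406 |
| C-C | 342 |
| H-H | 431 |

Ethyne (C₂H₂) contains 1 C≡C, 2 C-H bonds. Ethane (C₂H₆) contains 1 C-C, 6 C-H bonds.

Bonds broken (reactants):
  C≡C: 1 × 848 = 848
  C-H: 2 × 406 = 812
  H-H: 2 × 431 = 862
  Σ(broken) = 2522 kJ
Bonds formed (products):
  C-C: 1 × 342 = 342
  C-H: 6 × 406 = 2436
  Σ(formed) = 2778 kJ
ΔH = Σ(broken) − Σ(formed) = 2522 − 2778 = −256 kJ

ΔH ≈ −256 kJ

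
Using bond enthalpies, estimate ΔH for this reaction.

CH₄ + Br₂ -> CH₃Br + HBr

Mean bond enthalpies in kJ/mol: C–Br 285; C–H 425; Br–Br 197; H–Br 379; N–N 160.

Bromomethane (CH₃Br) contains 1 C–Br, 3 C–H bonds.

Bonds broken (reactants):
  Br–Br: 1 × 197 = 197
  C–H: 4 × 425 = 1700
  Σ(broken) = 1897 kJ
Bonds formed (products):
  C–Br: 1 × 285 = 285
  C–H: 3 × 425 = 1275
  H–Br: 1 × 379 = 379
  Σ(formed) = 1939 kJ
ΔH = Σ(broken) − Σ(formed) = 1897 − 1939 = −42 kJ

ΔH ≈ −42 kJ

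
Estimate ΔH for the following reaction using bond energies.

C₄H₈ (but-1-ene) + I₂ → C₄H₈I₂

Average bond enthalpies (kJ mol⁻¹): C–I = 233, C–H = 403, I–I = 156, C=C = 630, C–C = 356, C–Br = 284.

Bonds broken (reactants):
  C–C: 2 × 356 = 712
  C–H: 8 × 403 = 3224
  C=C: 1 × 630 = 630
  I–I: 1 × 156 = 156
  Σ(broken) = 4722 kJ
Bonds formed (products):
  C–C: 3 × 356 = 1068
  C–H: 8 × 403 = 3224
  C–I: 2 × 233 = 466
  Σ(formed) = 4758 kJ
ΔH = Σ(broken) − Σ(formed) = 4722 − 4758 = −36 kJ

ΔH ≈ −36 kJ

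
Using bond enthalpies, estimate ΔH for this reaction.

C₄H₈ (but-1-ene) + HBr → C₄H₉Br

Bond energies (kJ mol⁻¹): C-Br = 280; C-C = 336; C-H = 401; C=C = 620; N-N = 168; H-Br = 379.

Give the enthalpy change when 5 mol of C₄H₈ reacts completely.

ΔH = −90 kJ

Bonds broken (reactants):
  C-C: 2 × 336 = 672
  C-H: 8 × 401 = 3208
  C=C: 1 × 620 = 620
  H-Br: 1 × 379 = 379
  Σ(broken) = 4879 kJ
Bonds formed (products):
  C-Br: 1 × 280 = 280
  C-C: 3 × 336 = 1008
  C-H: 9 × 401 = 3609
  Σ(formed) = 4897 kJ
ΔH = Σ(broken) − Σ(formed) = 4879 − 4897 = −18 kJ
For 5× the reaction as written: 5 × (−18) = −90 kJ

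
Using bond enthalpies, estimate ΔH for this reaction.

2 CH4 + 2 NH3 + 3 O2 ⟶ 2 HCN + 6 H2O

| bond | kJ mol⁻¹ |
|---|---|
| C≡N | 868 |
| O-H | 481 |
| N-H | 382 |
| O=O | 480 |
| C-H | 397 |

ΔH ≈ −1394 kJ

Bonds broken (reactants):
  C-H: 8 × 397 = 3176
  N-H: 6 × 382 = 2292
  O=O: 3 × 480 = 1440
  Σ(broken) = 6908 kJ
Bonds formed (products):
  C≡N: 2 × 868 = 1736
  C-H: 2 × 397 = 794
  O-H: 12 × 481 = 5772
  Σ(formed) = 8302 kJ
ΔH = Σ(broken) − Σ(formed) = 6908 − 8302 = −1394 kJ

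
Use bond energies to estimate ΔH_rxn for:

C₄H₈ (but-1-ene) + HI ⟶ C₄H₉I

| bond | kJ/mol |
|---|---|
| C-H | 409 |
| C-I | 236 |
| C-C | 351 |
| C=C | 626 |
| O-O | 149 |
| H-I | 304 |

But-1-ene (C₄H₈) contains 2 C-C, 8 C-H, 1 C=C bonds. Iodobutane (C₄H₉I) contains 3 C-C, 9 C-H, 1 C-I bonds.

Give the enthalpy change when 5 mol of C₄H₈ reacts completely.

Bonds broken (reactants):
  C-C: 2 × 351 = 702
  C-H: 8 × 409 = 3272
  C=C: 1 × 626 = 626
  H-I: 1 × 304 = 304
  Σ(broken) = 4904 kJ
Bonds formed (products):
  C-C: 3 × 351 = 1053
  C-H: 9 × 409 = 3681
  C-I: 1 × 236 = 236
  Σ(formed) = 4970 kJ
ΔH = Σ(broken) − Σ(formed) = 4904 − 4970 = −66 kJ
For 5× the reaction as written: 5 × (−66) = −330 kJ

ΔH = −330 kJ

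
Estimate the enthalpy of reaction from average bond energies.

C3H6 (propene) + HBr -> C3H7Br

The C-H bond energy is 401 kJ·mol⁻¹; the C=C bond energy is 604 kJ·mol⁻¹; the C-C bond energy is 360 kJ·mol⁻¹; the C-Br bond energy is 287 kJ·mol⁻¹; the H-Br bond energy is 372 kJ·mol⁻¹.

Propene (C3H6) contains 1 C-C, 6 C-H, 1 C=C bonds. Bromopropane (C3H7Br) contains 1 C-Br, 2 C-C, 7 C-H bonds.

ΔH ≈ −72 kJ

Bonds broken (reactants):
  C-C: 1 × 360 = 360
  C-H: 6 × 401 = 2406
  C=C: 1 × 604 = 604
  H-Br: 1 × 372 = 372
  Σ(broken) = 3742 kJ
Bonds formed (products):
  C-Br: 1 × 287 = 287
  C-C: 2 × 360 = 720
  C-H: 7 × 401 = 2807
  Σ(formed) = 3814 kJ
ΔH = Σ(broken) − Σ(formed) = 3742 − 3814 = −72 kJ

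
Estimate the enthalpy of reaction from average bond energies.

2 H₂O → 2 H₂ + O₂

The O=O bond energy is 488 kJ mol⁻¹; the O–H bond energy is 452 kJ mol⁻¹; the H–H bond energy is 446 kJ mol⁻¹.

Bonds broken (reactants):
  O–H: 4 × 452 = 1808
  Σ(broken) = 1808 kJ
Bonds formed (products):
  H–H: 2 × 446 = 892
  O=O: 1 × 488 = 488
  Σ(formed) = 1380 kJ
ΔH = Σ(broken) − Σ(formed) = 1808 − 1380 = +428 kJ

ΔH ≈ +428 kJ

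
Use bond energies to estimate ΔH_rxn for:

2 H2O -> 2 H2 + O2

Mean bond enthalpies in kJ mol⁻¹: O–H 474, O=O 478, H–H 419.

ΔH ≈ +580 kJ

Bonds broken (reactants):
  O–H: 4 × 474 = 1896
  Σ(broken) = 1896 kJ
Bonds formed (products):
  H–H: 2 × 419 = 838
  O=O: 1 × 478 = 478
  Σ(formed) = 1316 kJ
ΔH = Σ(broken) − Σ(formed) = 1896 − 1316 = +580 kJ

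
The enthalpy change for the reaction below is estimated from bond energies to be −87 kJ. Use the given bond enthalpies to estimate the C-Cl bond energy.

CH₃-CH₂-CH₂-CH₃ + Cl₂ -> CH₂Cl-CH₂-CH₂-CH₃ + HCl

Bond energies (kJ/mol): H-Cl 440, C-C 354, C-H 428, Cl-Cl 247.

D(C-Cl) ≈ 322 kJ/mol

Let D be the C-Cl bond energy.
Σ(broken) = 3×354 + 10×428 + 1×247 = 5589
Σ(formed) = 3×354 + 1×D + 9×428 + 1×440 = 5354 + D
ΔH = Σ(broken) − Σ(formed) = (5589) − (5354 + D) = +235 − D
Setting this equal to −87 kJ gives D = 322 kJ/mol.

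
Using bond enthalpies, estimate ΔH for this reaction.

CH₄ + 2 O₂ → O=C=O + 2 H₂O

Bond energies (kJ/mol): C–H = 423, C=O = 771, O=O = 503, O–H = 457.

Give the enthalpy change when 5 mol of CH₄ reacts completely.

ΔH = −3360 kJ

Bonds broken (reactants):
  C–H: 4 × 423 = 1692
  O=O: 2 × 503 = 1006
  Σ(broken) = 2698 kJ
Bonds formed (products):
  C=O: 2 × 771 = 1542
  O–H: 4 × 457 = 1828
  Σ(formed) = 3370 kJ
ΔH = Σ(broken) − Σ(formed) = 2698 − 3370 = −672 kJ
For 5× the reaction as written: 5 × (−672) = −3360 kJ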